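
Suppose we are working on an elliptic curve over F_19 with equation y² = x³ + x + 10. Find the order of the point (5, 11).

7

2P: tangent at (5, 11): λ = (3·5² + 1)/(2·11) ≡ 0/3. 3⁻¹ ≡ 13 (mod 19), so λ ≡ 0·13 ≡ 0.
  x = λ² - 5 - 5 = 0 - 10 ≡ 9; y = λ·(5 - 9) - 11 ≡ 8. → (9, 8)
3P: (9, 8) + (5, 11). λ = (11 - 8)/(5 - 9) ≡ 3/15 mod 19. 15⁻¹ ≡ 14 (mod 19), so λ ≡ 4.
  x = λ² - 9 - 5 = 16 - 14 ≡ 2; y = λ·(9 - 2) - 8 ≡ 1. → (2, 1)
4P: (2, 1) + (5, 11). λ = (11 - 1)/(5 - 2) ≡ 10/3 mod 19. 3⁻¹ ≡ 13 (mod 19) since 3·13 = 39 ≡ 1, so λ ≡ 16.
  x = λ² - 2 - 5 = 256 - 7 ≡ 2; y = λ·(2 - 2) - 1 ≡ 18. → (2, 18)
5P: (2, 18) + (5, 11). λ = (11 - 18)/(5 - 2) ≡ 12/3 mod 19. 3⁻¹ ≡ 13 (mod 19) since 3·13 = 39 ≡ 1, so λ ≡ 4.
  x = λ² - 2 - 5 = 16 - 7 ≡ 9; y = λ·(2 - 9) - 18 ≡ 11. → (9, 11)
6P: (9, 11) + (5, 11). λ = (11 - 11)/(5 - 9) ≡ 0/15 mod 19. 15⁻¹ ≡ 14 (mod 19), so λ ≡ 0.
  x = λ² - 9 - 5 = 0 - 14 ≡ 5; y = λ·(9 - 5) - 11 ≡ 8. → (5, 8)
7P: (5, 8) + (5, 11): same x and y₁ ≡ -y₂, so the sum is O.
7P = O, so the order is 7.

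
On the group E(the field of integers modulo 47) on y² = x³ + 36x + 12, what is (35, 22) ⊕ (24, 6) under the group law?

(35, 22) + (24, 6). λ = (6 - 22)/(24 - 35) ≡ 31/36 mod 47. 36⁻¹ ≡ 17 (mod 47) since 36·17 = 612 ≡ 1, so λ ≡ 10.
  x = λ² - 35 - 24 = 100 - 59 ≡ 41; y = λ·(35 - 41) - 22 ≡ 12. → (41, 12)

(41, 12)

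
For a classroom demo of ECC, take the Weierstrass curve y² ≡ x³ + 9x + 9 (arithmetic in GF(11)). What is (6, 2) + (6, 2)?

(0, 3)

tangent at (6, 2): λ = (3·6² + 9)/(2·2) ≡ 7/4. 4⁻¹ ≡ 3 (mod 11) since 4·3 = 12 ≡ 1, so λ ≡ 7·3 ≡ 10.
  x = λ² - 6 - 6 = 100 - 12 ≡ 0; y = λ·(6 - 0) - 2 ≡ 3. → (0, 3)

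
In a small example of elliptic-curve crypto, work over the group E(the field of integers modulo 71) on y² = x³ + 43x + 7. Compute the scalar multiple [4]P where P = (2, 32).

(48, 46)

Repeated addition: build up to 4P.
2P: tangent at (2, 32): λ = (3·2² + 43)/(2·32) ≡ 55/64. 64⁻¹ ≡ 10 (mod 71) since 64·10 = 640 ≡ 1, so λ ≡ 55·10 ≡ 53.
  x = λ² - 2 - 2 = 2809 - 4 ≡ 36; y = λ·(2 - 36) - 32 ≡ 12. → (36, 12)
3P: (36, 12) + (2, 32). λ = (32 - 12)/(2 - 36) ≡ 20/37 mod 71. 37⁻¹ ≡ 48 (mod 71) since 37·48 = 1776 ≡ 1, so λ ≡ 37.
  x = λ² - 36 - 2 = 1369 - 38 ≡ 53; y = λ·(36 - 53) - 12 ≡ 69. → (53, 69)
4P: (53, 69) + (2, 32). λ = (32 - 69)/(2 - 53) ≡ 34/20 mod 71. 20⁻¹ ≡ 32 (mod 71) since 20·32 = 640 ≡ 1, so λ ≡ 23.
  x = λ² - 53 - 2 = 529 - 55 ≡ 48; y = λ·(53 - 48) - 69 ≡ 46. → (48, 46)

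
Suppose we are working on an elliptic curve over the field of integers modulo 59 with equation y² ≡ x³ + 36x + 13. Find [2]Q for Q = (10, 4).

tangent at (10, 4): λ = (3·10² + 36)/(2·4) ≡ 41/8. 8⁻¹ ≡ 37 (mod 59) since 8·37 = 296 ≡ 1, so λ ≡ 41·37 ≡ 42.
  x = λ² - 10 - 10 = 1764 - 20 ≡ 33; y = λ·(10 - 33) - 4 ≡ 33. → (33, 33)

(33, 33)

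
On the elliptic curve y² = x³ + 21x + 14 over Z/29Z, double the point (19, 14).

(24, 25)

tangent at (19, 14): λ = (3·19² + 21)/(2·14) ≡ 2/28. 28⁻¹ ≡ 28 (mod 29) since 28·28 = 784 ≡ 1, so λ ≡ 2·28 ≡ 27.
  x = λ² - 19 - 19 = 729 - 38 ≡ 24; y = λ·(19 - 24) - 14 ≡ 25. → (24, 25)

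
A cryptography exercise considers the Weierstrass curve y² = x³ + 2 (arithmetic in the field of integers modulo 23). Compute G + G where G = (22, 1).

(10, 17)

tangent at (22, 1): λ = (3·22² + 0)/(2·1) ≡ 3/2. 2⁻¹ ≡ 12 (mod 23), so λ ≡ 3·12 ≡ 13.
  x = λ² - 22 - 22 = 169 - 44 ≡ 10; y = λ·(22 - 10) - 1 ≡ 17. → (10, 17)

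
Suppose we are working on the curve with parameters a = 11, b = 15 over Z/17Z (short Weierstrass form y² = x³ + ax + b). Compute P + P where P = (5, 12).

tangent at (5, 12): λ = (3·5² + 11)/(2·12) ≡ 1/7. 7⁻¹ ≡ 5 (mod 17), so λ ≡ 1·5 ≡ 5.
  x = λ² - 5 - 5 = 25 - 10 ≡ 15; y = λ·(5 - 15) - 12 ≡ 6. → (15, 6)

(15, 6)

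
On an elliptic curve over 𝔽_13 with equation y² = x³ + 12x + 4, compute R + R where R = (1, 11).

(8, 12)

tangent at (1, 11): λ = (3·1² + 12)/(2·11) ≡ 2/9. 9⁻¹ ≡ 3 (mod 13) since 9·3 = 27 ≡ 1, so λ ≡ 2·3 ≡ 6.
  x = λ² - 1 - 1 = 36 - 2 ≡ 8; y = λ·(1 - 8) - 11 ≡ 12. → (8, 12)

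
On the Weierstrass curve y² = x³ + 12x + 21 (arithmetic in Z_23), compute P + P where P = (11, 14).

tangent at (11, 14): λ = (3·11² + 12)/(2·14) ≡ 7/5. 5⁻¹ ≡ 14 (mod 23), so λ ≡ 7·14 ≡ 6.
  x = λ² - 11 - 11 = 36 - 22 ≡ 14; y = λ·(11 - 14) - 14 ≡ 14. → (14, 14)

(14, 14)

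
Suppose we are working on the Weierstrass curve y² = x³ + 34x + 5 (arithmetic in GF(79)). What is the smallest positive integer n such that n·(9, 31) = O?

12

2P: tangent at (9, 31): λ = (3·9² + 34)/(2·31) ≡ 40/62. 62⁻¹ ≡ 65 (mod 79) since 62·65 = 4030 ≡ 1, so λ ≡ 40·65 ≡ 72.
  x = λ² - 9 - 9 = 5184 - 18 ≡ 31; y = λ·(9 - 31) - 31 ≡ 44. → (31, 44)
3P: (31, 44) + (9, 31). λ = (31 - 44)/(9 - 31) ≡ 66/57 mod 79. 57⁻¹ ≡ 61 (mod 79), so λ ≡ 76.
  x = λ² - 31 - 9 = 5776 - 40 ≡ 48; y = λ·(31 - 48) - 44 ≡ 7. → (48, 7)
4P: (48, 7) + (9, 31). λ = (31 - 7)/(9 - 48) ≡ 24/40 mod 79. 40⁻¹ ≡ 2 (mod 79) since 40·2 = 80 ≡ 1, so λ ≡ 48.
  x = λ² - 48 - 9 = 2304 - 57 ≡ 35; y = λ·(48 - 35) - 7 ≡ 64. → (35, 64)
5P: (35, 64) + (9, 31). λ = (31 - 64)/(9 - 35) ≡ 46/53 mod 79. 53⁻¹ ≡ 3 (mod 79), so λ ≡ 59.
  x = λ² - 35 - 9 = 3481 - 44 ≡ 40; y = λ·(35 - 40) - 64 ≡ 36. → (40, 36)
6P: (40, 36) + (9, 31). λ = (31 - 36)/(9 - 40) ≡ 74/48 mod 79. 48⁻¹ ≡ 28 (mod 79), so λ ≡ 18.
  x = λ² - 40 - 9 = 324 - 49 ≡ 38; y = λ·(40 - 38) - 36 ≡ 0. → (38, 0)
7P: (38, 0) + (9, 31). λ = (31 - 0)/(9 - 38) ≡ 31/50 mod 79. 50⁻¹ ≡ 49 (mod 79), so λ ≡ 18.
  x = λ² - 38 - 9 = 324 - 47 ≡ 40; y = λ·(38 - 40) - 0 ≡ 43. → (40, 43)
8P: (40, 43) + (9, 31). λ = (31 - 43)/(9 - 40) ≡ 67/48 mod 79. 48⁻¹ ≡ 28 (mod 79) since 48·28 = 1344 ≡ 1, so λ ≡ 59.
  x = λ² - 40 - 9 = 3481 - 49 ≡ 35; y = λ·(40 - 35) - 43 ≡ 15. → (35, 15)
9P: (35, 15) + (9, 31). λ = (31 - 15)/(9 - 35) ≡ 16/53 mod 79. 53⁻¹ ≡ 3 (mod 79) since 53·3 = 159 ≡ 1, so λ ≡ 48.
  x = λ² - 35 - 9 = 2304 - 44 ≡ 48; y = λ·(35 - 48) - 15 ≡ 72. → (48, 72)
10P: (48, 72) + (9, 31). λ = (31 - 72)/(9 - 48) ≡ 38/40 mod 79. 40⁻¹ ≡ 2 (mod 79) since 40·2 = 80 ≡ 1, so λ ≡ 76.
  x = λ² - 48 - 9 = 5776 - 57 ≡ 31; y = λ·(48 - 31) - 72 ≡ 35. → (31, 35)
11P: (31, 35) + (9, 31). λ = (31 - 35)/(9 - 31) ≡ 75/57 mod 79. 57⁻¹ ≡ 61 (mod 79) since 57·61 = 3477 ≡ 1, so λ ≡ 72.
  x = λ² - 31 - 9 = 5184 - 40 ≡ 9; y = λ·(31 - 9) - 35 ≡ 48. → (9, 48)
12P: (9, 48) + (9, 31): same x and y₁ ≡ -y₂, so the sum is O.
12P = O, so the order is 12.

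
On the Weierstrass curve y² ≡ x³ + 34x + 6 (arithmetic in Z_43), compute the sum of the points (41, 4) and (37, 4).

(8, 39)

(41, 4) + (37, 4). λ = (4 - 4)/(37 - 41) ≡ 0/39 mod 43. 39⁻¹ ≡ 32 (mod 43), so λ ≡ 0.
  x = λ² - 41 - 37 = 0 - 78 ≡ 8; y = λ·(41 - 8) - 4 ≡ 39. → (8, 39)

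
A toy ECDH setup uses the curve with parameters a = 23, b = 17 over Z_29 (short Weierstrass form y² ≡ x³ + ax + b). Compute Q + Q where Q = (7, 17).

(11, 21)

tangent at (7, 17): λ = (3·7² + 23)/(2·17) ≡ 25/5. 5⁻¹ ≡ 6 (mod 29), so λ ≡ 25·6 ≡ 5.
  x = λ² - 7 - 7 = 25 - 14 ≡ 11; y = λ·(7 - 11) - 17 ≡ 21. → (11, 21)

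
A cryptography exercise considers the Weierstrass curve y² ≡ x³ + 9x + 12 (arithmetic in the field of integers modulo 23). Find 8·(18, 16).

(15, 16)

Write G = (18, 16).
Double-and-add on 8 = (1000)₂. Start with G = (18, 16) for the leading 1-bit.
double: tangent at (18, 16): λ = (3·18² + 9)/(2·16) ≡ 15/9. 9⁻¹ ≡ 18 (mod 23) since 9·18 = 162 ≡ 1, so λ ≡ 15·18 ≡ 17.
  x = λ² - 18 - 18 = 289 - 36 ≡ 0; y = λ·(18 - 0) - 16 ≡ 14. → (0, 14)
double: tangent at (0, 14): λ = (3·0² + 9)/(2·14) ≡ 9/5. 5⁻¹ ≡ 14 (mod 23) since 5·14 = 70 ≡ 1, so λ ≡ 9·14 ≡ 11.
  x = λ² - 0 - 0 = 121 - 0 ≡ 6; y = λ·(0 - 6) - 14 ≡ 12. → (6, 12)
double: tangent at (6, 12): λ = (3·6² + 9)/(2·12) ≡ 2/1. 1⁻¹ ≡ 1 (mod 23) since 1·1 = 1 ≡ 1, so λ ≡ 2·1 ≡ 2.
  x = λ² - 6 - 6 = 4 - 12 ≡ 15; y = λ·(6 - 15) - 12 ≡ 16. → (15, 16)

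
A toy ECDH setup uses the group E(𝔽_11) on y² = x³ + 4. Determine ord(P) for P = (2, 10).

12

2P: tangent at (2, 10): λ = (3·2² + 0)/(2·10) ≡ 1/9. 9⁻¹ ≡ 5 (mod 11), so λ ≡ 1·5 ≡ 5.
  x = λ² - 2 - 2 = 25 - 4 ≡ 10; y = λ·(2 - 10) - 10 ≡ 5. → (10, 5)
3P: (10, 5) + (2, 10). λ = (10 - 5)/(2 - 10) ≡ 5/3 mod 11. 3⁻¹ ≡ 4 (mod 11), so λ ≡ 9.
  x = λ² - 10 - 2 = 81 - 12 ≡ 3; y = λ·(10 - 3) - 5 ≡ 3. → (3, 3)
4P: (3, 3) + (2, 10). λ = (10 - 3)/(2 - 3) ≡ 7/10 mod 11. 10⁻¹ ≡ 10 (mod 11), so λ ≡ 4.
  x = λ² - 3 - 2 = 16 - 5 ≡ 0; y = λ·(3 - 0) - 3 ≡ 9. → (0, 9)
5P: (0, 9) + (2, 10). λ = (10 - 9)/(2 - 0) ≡ 1/2 mod 11. 2⁻¹ ≡ 6 (mod 11), so λ ≡ 6.
  x = λ² - 0 - 2 = 36 - 2 ≡ 1; y = λ·(0 - 1) - 9 ≡ 7. → (1, 7)
6P: (1, 7) + (2, 10). λ = (10 - 7)/(2 - 1) ≡ 3/1 mod 11. 1⁻¹ ≡ 1 (mod 11), so λ ≡ 3.
  x = λ² - 1 - 2 = 9 - 3 ≡ 6; y = λ·(1 - 6) - 7 ≡ 0. → (6, 0)
7P: (6, 0) + (2, 10). λ = (10 - 0)/(2 - 6) ≡ 10/7 mod 11. 7⁻¹ ≡ 8 (mod 11) since 7·8 = 56 ≡ 1, so λ ≡ 3.
  x = λ² - 6 - 2 = 9 - 8 ≡ 1; y = λ·(6 - 1) - 0 ≡ 4. → (1, 4)
8P: (1, 4) + (2, 10). λ = (10 - 4)/(2 - 1) ≡ 6/1 mod 11. 1⁻¹ ≡ 1 (mod 11), so λ ≡ 6.
  x = λ² - 1 - 2 = 36 - 3 ≡ 0; y = λ·(1 - 0) - 4 ≡ 2. → (0, 2)
9P: (0, 2) + (2, 10). λ = (10 - 2)/(2 - 0) ≡ 8/2 mod 11. 2⁻¹ ≡ 6 (mod 11), so λ ≡ 4.
  x = λ² - 0 - 2 = 16 - 2 ≡ 3; y = λ·(0 - 3) - 2 ≡ 8. → (3, 8)
10P: (3, 8) + (2, 10). λ = (10 - 8)/(2 - 3) ≡ 2/10 mod 11. 10⁻¹ ≡ 10 (mod 11), so λ ≡ 9.
  x = λ² - 3 - 2 = 81 - 5 ≡ 10; y = λ·(3 - 10) - 8 ≡ 6. → (10, 6)
11P: (10, 6) + (2, 10). λ = (10 - 6)/(2 - 10) ≡ 4/3 mod 11. 3⁻¹ ≡ 4 (mod 11), so λ ≡ 5.
  x = λ² - 10 - 2 = 25 - 12 ≡ 2; y = λ·(10 - 2) - 6 ≡ 1. → (2, 1)
12P: (2, 1) + (2, 10): same x and y₁ ≡ -y₂, so the sum is O.
12P = O, so the order is 12.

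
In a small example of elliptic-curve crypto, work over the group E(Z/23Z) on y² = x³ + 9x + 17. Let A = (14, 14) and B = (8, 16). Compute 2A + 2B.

First 2A:
Repeated addition: build up to 2A.
2A: tangent at (14, 14): λ = (3·14² + 9)/(2·14) ≡ 22/5. 5⁻¹ ≡ 14 (mod 23) since 5·14 = 70 ≡ 1, so λ ≡ 22·14 ≡ 9.
  x = λ² - 14 - 14 = 81 - 28 ≡ 7; y = λ·(14 - 7) - 14 ≡ 3. → (7, 3)
2A = (7, 3).
Next 2B:
Repeated addition: build up to 2B.
2B: tangent at (8, 16): λ = (3·8² + 9)/(2·16) ≡ 17/9. 9⁻¹ ≡ 18 (mod 23) since 9·18 = 162 ≡ 1, so λ ≡ 17·18 ≡ 7.
  x = λ² - 8 - 8 = 49 - 16 ≡ 10; y = λ·(8 - 10) - 16 ≡ 16. → (10, 16)
2B = (10, 16).
Finally 2A + 2B:
(7, 3) + (10, 16). λ = (16 - 3)/(10 - 7) ≡ 13/3 mod 23. 3⁻¹ ≡ 8 (mod 23) since 3·8 = 24 ≡ 1, so λ ≡ 12.
  x = λ² - 7 - 10 = 144 - 17 ≡ 12; y = λ·(7 - 12) - 3 ≡ 6. → (12, 6)

(12, 6)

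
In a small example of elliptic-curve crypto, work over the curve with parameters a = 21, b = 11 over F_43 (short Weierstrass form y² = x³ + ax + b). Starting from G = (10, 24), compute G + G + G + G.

(3, 31)

Double-and-add on 4 = (100)₂. Start with G = (10, 24) for the leading 1-bit.
double: tangent at (10, 24): λ = (3·10² + 21)/(2·24) ≡ 20/5. 5⁻¹ ≡ 26 (mod 43), so λ ≡ 20·26 ≡ 4.
  x = λ² - 10 - 10 = 16 - 20 ≡ 39; y = λ·(10 - 39) - 24 ≡ 32. → (39, 32)
double: tangent at (39, 32): λ = (3·39² + 21)/(2·32) ≡ 26/21. 21⁻¹ ≡ 41 (mod 43) since 21·41 = 861 ≡ 1, so λ ≡ 26·41 ≡ 34.
  x = λ² - 39 - 39 = 1156 - 78 ≡ 3; y = λ·(39 - 3) - 32 ≡ 31. → (3, 31)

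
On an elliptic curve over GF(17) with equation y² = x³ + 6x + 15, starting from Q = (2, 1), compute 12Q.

Double-and-add on 12 = (1100)₂. Start with Q = (2, 1) for the leading 1-bit.
double: tangent at (2, 1): λ = (3·2² + 6)/(2·1) ≡ 1/2. 2⁻¹ ≡ 9 (mod 17) since 2·9 = 18 ≡ 1, so λ ≡ 1·9 ≡ 9.
  x = λ² - 2 - 2 = 81 - 4 ≡ 9; y = λ·(2 - 9) - 1 ≡ 4. → (9, 4)
add Q: (9, 4) + (2, 1). λ = (1 - 4)/(2 - 9) ≡ 14/10 mod 17. 10⁻¹ ≡ 12 (mod 17) since 10·12 = 120 ≡ 1, so λ ≡ 15.
  x = λ² - 9 - 2 = 225 - 11 ≡ 10; y = λ·(9 - 10) - 4 ≡ 15. → (10, 15)
double: tangent at (10, 15): λ = (3·10² + 6)/(2·15) ≡ 0/13. 13⁻¹ ≡ 4 (mod 17) since 13·4 = 52 ≡ 1, so λ ≡ 0·4 ≡ 0.
  x = λ² - 10 - 10 = 0 - 20 ≡ 14; y = λ·(10 - 14) - 15 ≡ 2. → (14, 2)
double: tangent at (14, 2): λ = (3·14² + 6)/(2·2) ≡ 16/4. 4⁻¹ ≡ 13 (mod 17) since 4·13 = 52 ≡ 1, so λ ≡ 16·13 ≡ 4.
  x = λ² - 14 - 14 = 16 - 28 ≡ 5; y = λ·(14 - 5) - 2 ≡ 0. → (5, 0)

(5, 0)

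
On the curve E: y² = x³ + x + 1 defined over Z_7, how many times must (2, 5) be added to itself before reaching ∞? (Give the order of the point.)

2P: tangent at (2, 5): λ = (3·2² + 1)/(2·5) ≡ 6/3. 3⁻¹ ≡ 5 (mod 7), so λ ≡ 6·5 ≡ 2.
  x = λ² - 2 - 2 = 4 - 4 ≡ 0; y = λ·(2 - 0) - 5 ≡ 6. → (0, 6)
3P: (0, 6) + (2, 5). λ = (5 - 6)/(2 - 0) ≡ 6/2 mod 7. 2⁻¹ ≡ 4 (mod 7) since 2·4 = 8 ≡ 1, so λ ≡ 3.
  x = λ² - 0 - 2 = 9 - 2 ≡ 0; y = λ·(0 - 0) - 6 ≡ 1. → (0, 1)
4P: (0, 1) + (2, 5). λ = (5 - 1)/(2 - 0) ≡ 4/2 mod 7. 2⁻¹ ≡ 4 (mod 7), so λ ≡ 2.
  x = λ² - 0 - 2 = 4 - 2 ≡ 2; y = λ·(0 - 2) - 1 ≡ 2. → (2, 2)
5P: (2, 2) + (2, 5): same x and y₁ ≡ -y₂, so the sum is ∞.
5P = ∞, so the order is 5.

5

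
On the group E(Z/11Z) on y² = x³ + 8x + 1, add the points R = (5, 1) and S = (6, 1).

(0, 10)

(5, 1) + (6, 1). λ = (1 - 1)/(6 - 5) ≡ 0/1 mod 11. 1⁻¹ ≡ 1 (mod 11), so λ ≡ 0.
  x = λ² - 5 - 6 = 0 - 11 ≡ 0; y = λ·(5 - 0) - 1 ≡ 10. → (0, 10)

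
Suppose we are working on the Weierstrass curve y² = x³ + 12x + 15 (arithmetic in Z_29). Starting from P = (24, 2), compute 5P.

Double-and-add on 5 = (101)₂. Start with P = (24, 2) for the leading 1-bit.
double: tangent at (24, 2): λ = (3·24² + 12)/(2·2) ≡ 0/4. 4⁻¹ ≡ 22 (mod 29), so λ ≡ 0·22 ≡ 0.
  x = λ² - 24 - 24 = 0 - 48 ≡ 10; y = λ·(24 - 10) - 2 ≡ 27. → (10, 27)
double: tangent at (10, 27): λ = (3·10² + 12)/(2·27) ≡ 22/25. 25⁻¹ ≡ 7 (mod 29), so λ ≡ 22·7 ≡ 9.
  x = λ² - 10 - 10 = 81 - 20 ≡ 3; y = λ·(10 - 3) - 27 ≡ 7. → (3, 7)
add P: (3, 7) + (24, 2). λ = (2 - 7)/(24 - 3) ≡ 24/21 mod 29. 21⁻¹ ≡ 18 (mod 29), so λ ≡ 26.
  x = λ² - 3 - 24 = 676 - 27 ≡ 11; y = λ·(3 - 11) - 7 ≡ 17. → (11, 17)

(11, 17)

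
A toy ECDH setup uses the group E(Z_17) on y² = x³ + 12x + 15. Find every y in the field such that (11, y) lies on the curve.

4, 13

x³ + 12x + 15 = 1478 ≡ 16 (mod 17).
Square roots of 16 mod 17: 4 and 13 (since 4² = 16 ≡ 16).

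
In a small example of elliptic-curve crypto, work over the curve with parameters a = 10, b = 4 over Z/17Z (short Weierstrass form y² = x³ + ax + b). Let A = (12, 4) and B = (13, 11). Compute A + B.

(12, 4) + (13, 11). λ = (11 - 4)/(13 - 12) ≡ 7/1 mod 17. 1⁻¹ ≡ 1 (mod 17), so λ ≡ 7.
  x = λ² - 12 - 13 = 49 - 25 ≡ 7; y = λ·(12 - 7) - 4 ≡ 14. → (7, 14)

(7, 14)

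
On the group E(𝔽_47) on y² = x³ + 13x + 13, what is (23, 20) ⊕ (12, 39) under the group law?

(1, 36)

(23, 20) + (12, 39). λ = (39 - 20)/(12 - 23) ≡ 19/36 mod 47. 36⁻¹ ≡ 17 (mod 47), so λ ≡ 41.
  x = λ² - 23 - 12 = 1681 - 35 ≡ 1; y = λ·(23 - 1) - 20 ≡ 36. → (1, 36)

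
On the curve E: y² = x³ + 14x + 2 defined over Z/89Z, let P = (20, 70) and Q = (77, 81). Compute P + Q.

(56, 87)

(20, 70) + (77, 81). λ = (81 - 70)/(77 - 20) ≡ 11/57 mod 89. 57⁻¹ ≡ 25 (mod 89), so λ ≡ 8.
  x = λ² - 20 - 77 = 64 - 97 ≡ 56; y = λ·(20 - 56) - 70 ≡ 87. → (56, 87)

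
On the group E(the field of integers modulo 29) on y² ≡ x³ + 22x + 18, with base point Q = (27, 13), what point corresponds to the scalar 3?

(14, 24)

Repeated addition: build up to 3Q.
2Q: tangent at (27, 13): λ = (3·27² + 22)/(2·13) ≡ 5/26. 26⁻¹ ≡ 19 (mod 29), so λ ≡ 5·19 ≡ 8.
  x = λ² - 27 - 27 = 64 - 54 ≡ 10; y = λ·(27 - 10) - 13 ≡ 7. → (10, 7)
3Q: (10, 7) + (27, 13). λ = (13 - 7)/(27 - 10) ≡ 6/17 mod 29. 17⁻¹ ≡ 12 (mod 29) since 17·12 = 204 ≡ 1, so λ ≡ 14.
  x = λ² - 10 - 27 = 196 - 37 ≡ 14; y = λ·(10 - 14) - 7 ≡ 24. → (14, 24)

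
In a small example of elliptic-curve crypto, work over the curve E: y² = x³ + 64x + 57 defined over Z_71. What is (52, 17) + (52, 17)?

(5, 17)

tangent at (52, 17): λ = (3·52² + 64)/(2·17) ≡ 11/34. 34⁻¹ ≡ 23 (mod 71), so λ ≡ 11·23 ≡ 40.
  x = λ² - 52 - 52 = 1600 - 104 ≡ 5; y = λ·(52 - 5) - 17 ≡ 17. → (5, 17)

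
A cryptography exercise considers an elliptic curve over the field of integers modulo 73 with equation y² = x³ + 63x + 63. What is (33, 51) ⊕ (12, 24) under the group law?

(52, 8)

(33, 51) + (12, 24). λ = (24 - 51)/(12 - 33) ≡ 46/52 mod 73. 52⁻¹ ≡ 66 (mod 73), so λ ≡ 43.
  x = λ² - 33 - 12 = 1849 - 45 ≡ 52; y = λ·(33 - 52) - 51 ≡ 8. → (52, 8)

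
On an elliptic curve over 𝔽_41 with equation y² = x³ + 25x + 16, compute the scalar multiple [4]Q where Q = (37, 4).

Repeated addition: build up to 4Q.
2Q: tangent at (37, 4): λ = (3·37² + 25)/(2·4) ≡ 32/8. 8⁻¹ ≡ 36 (mod 41) since 8·36 = 288 ≡ 1, so λ ≡ 32·36 ≡ 4.
  x = λ² - 37 - 37 = 16 - 74 ≡ 24; y = λ·(37 - 24) - 4 ≡ 7. → (24, 7)
3Q: (24, 7) + (37, 4). λ = (4 - 7)/(37 - 24) ≡ 38/13 mod 41. 13⁻¹ ≡ 19 (mod 41), so λ ≡ 25.
  x = λ² - 24 - 37 = 625 - 61 ≡ 31; y = λ·(24 - 31) - 7 ≡ 23. → (31, 23)
4Q: (31, 23) + (37, 4). λ = (4 - 23)/(37 - 31) ≡ 22/6 mod 41. 6⁻¹ ≡ 7 (mod 41), so λ ≡ 31.
  x = λ² - 31 - 37 = 961 - 68 ≡ 32; y = λ·(31 - 32) - 23 ≡ 28. → (32, 28)

(32, 28)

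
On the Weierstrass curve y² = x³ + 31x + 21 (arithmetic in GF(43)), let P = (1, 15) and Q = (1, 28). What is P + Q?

O

The two points share x = 1 and their y-coordinates satisfy 15 + 28 ≡ 0 (mod 43), so they are inverses. Their sum is O.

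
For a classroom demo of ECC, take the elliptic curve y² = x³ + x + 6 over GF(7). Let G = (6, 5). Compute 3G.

Repeated addition: build up to 3G.
2G: tangent at (6, 5): λ = (3·6² + 1)/(2·5) ≡ 4/3. 3⁻¹ ≡ 5 (mod 7), so λ ≡ 4·5 ≡ 6.
  x = λ² - 6 - 6 = 36 - 12 ≡ 3; y = λ·(6 - 3) - 5 ≡ 6. → (3, 6)
3G: (3, 6) + (6, 5). λ = (5 - 6)/(6 - 3) ≡ 6/3 mod 7. 3⁻¹ ≡ 5 (mod 7), so λ ≡ 2.
  x = λ² - 3 - 6 = 4 - 9 ≡ 2; y = λ·(3 - 2) - 6 ≡ 3. → (2, 3)

(2, 3)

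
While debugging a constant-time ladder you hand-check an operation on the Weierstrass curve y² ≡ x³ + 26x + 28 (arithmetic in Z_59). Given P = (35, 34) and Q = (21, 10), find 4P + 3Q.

(49, 19)

First 4P:
Repeated addition: build up to 4P.
2P: tangent at (35, 34): λ = (3·35² + 26)/(2·34) ≡ 43/9. 9⁻¹ ≡ 46 (mod 59), so λ ≡ 43·46 ≡ 31.
  x = λ² - 35 - 35 = 961 - 70 ≡ 6; y = λ·(35 - 6) - 34 ≡ 39. → (6, 39)
3P: (6, 39) + (35, 34). λ = (34 - 39)/(35 - 6) ≡ 54/29 mod 59. 29⁻¹ ≡ 57 (mod 59) since 29·57 = 1653 ≡ 1, so λ ≡ 10.
  x = λ² - 6 - 35 = 100 - 41 ≡ 0; y = λ·(6 - 0) - 39 ≡ 21. → (0, 21)
4P: (0, 21) + (35, 34). λ = (34 - 21)/(35 - 0) ≡ 13/35 mod 59. 35⁻¹ ≡ 27 (mod 59), so λ ≡ 56.
  x = λ² - 0 - 35 = 3136 - 35 ≡ 33; y = λ·(0 - 33) - 21 ≡ 19. → (33, 19)
4P = (33, 19).
Next 3Q:
Repeated addition: build up to 3Q.
2Q: tangent at (21, 10): λ = (3·21² + 26)/(2·10) ≡ 51/20. 20⁻¹ ≡ 3 (mod 59) since 20·3 = 60 ≡ 1, so λ ≡ 51·3 ≡ 35.
  x = λ² - 21 - 21 = 1225 - 42 ≡ 3; y = λ·(21 - 3) - 10 ≡ 30. → (3, 30)
3Q: (3, 30) + (21, 10). λ = (10 - 30)/(21 - 3) ≡ 39/18 mod 59. 18⁻¹ ≡ 23 (mod 59), so λ ≡ 12.
  x = λ² - 3 - 21 = 144 - 24 ≡ 2; y = λ·(3 - 2) - 30 ≡ 41. → (2, 41)
3Q = (2, 41).
Finally 4P + 3Q:
(33, 19) + (2, 41). λ = (41 - 19)/(2 - 33) ≡ 22/28 mod 59. 28⁻¹ ≡ 19 (mod 59), so λ ≡ 5.
  x = λ² - 33 - 2 = 25 - 35 ≡ 49; y = λ·(33 - 49) - 19 ≡ 19. → (49, 19)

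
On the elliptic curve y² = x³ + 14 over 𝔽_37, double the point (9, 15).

tangent at (9, 15): λ = (3·9² + 0)/(2·15) ≡ 21/30. 30⁻¹ ≡ 21 (mod 37), so λ ≡ 21·21 ≡ 34.
  x = λ² - 9 - 9 = 1156 - 18 ≡ 28; y = λ·(9 - 28) - 15 ≡ 5. → (28, 5)

(28, 5)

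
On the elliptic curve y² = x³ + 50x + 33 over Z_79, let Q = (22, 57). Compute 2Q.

tangent at (22, 57): λ = (3·22² + 50)/(2·57) ≡ 1/35. 35⁻¹ ≡ 70 (mod 79) since 35·70 = 2450 ≡ 1, so λ ≡ 1·70 ≡ 70.
  x = λ² - 22 - 22 = 4900 - 44 ≡ 37; y = λ·(22 - 37) - 57 ≡ 78. → (37, 78)

(37, 78)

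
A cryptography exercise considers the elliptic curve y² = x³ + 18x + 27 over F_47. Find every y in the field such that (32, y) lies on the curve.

x³ + 18x + 27 = 33371 ≡ 1 (mod 47).
Square roots of 1 mod 47: 1 and 46 (since 1² = 1 ≡ 1).

1, 46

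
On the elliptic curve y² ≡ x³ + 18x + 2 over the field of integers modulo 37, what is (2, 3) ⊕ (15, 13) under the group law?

(23, 15)

(2, 3) + (15, 13). λ = (13 - 3)/(15 - 2) ≡ 10/13 mod 37. 13⁻¹ ≡ 20 (mod 37) since 13·20 = 260 ≡ 1, so λ ≡ 15.
  x = λ² - 2 - 15 = 225 - 17 ≡ 23; y = λ·(2 - 23) - 3 ≡ 15. → (23, 15)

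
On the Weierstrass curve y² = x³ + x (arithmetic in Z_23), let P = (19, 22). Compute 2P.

tangent at (19, 22): λ = (3·19² + 1)/(2·22) ≡ 3/21. 21⁻¹ ≡ 11 (mod 23), so λ ≡ 3·11 ≡ 10.
  x = λ² - 19 - 19 = 100 - 38 ≡ 16; y = λ·(19 - 16) - 22 ≡ 8. → (16, 8)

(16, 8)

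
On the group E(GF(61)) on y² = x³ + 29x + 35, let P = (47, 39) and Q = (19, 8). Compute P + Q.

(47, 39) + (19, 8). λ = (8 - 39)/(19 - 47) ≡ 30/33 mod 61. 33⁻¹ ≡ 37 (mod 61), so λ ≡ 12.
  x = λ² - 47 - 19 = 144 - 66 ≡ 17; y = λ·(47 - 17) - 39 ≡ 16. → (17, 16)

(17, 16)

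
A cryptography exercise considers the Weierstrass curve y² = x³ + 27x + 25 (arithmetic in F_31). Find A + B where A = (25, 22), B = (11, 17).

(25, 22) + (11, 17). λ = (17 - 22)/(11 - 25) ≡ 26/17 mod 31. 17⁻¹ ≡ 11 (mod 31), so λ ≡ 7.
  x = λ² - 25 - 11 = 49 - 36 ≡ 13; y = λ·(25 - 13) - 22 ≡ 0. → (13, 0)

(13, 0)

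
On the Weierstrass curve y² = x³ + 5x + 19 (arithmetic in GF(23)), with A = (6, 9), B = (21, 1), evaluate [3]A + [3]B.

First 3A:
Repeated addition: build up to 3A.
2A: tangent at (6, 9): λ = (3·6² + 5)/(2·9) ≡ 21/18. 18⁻¹ ≡ 9 (mod 23), so λ ≡ 21·9 ≡ 5.
  x = λ² - 6 - 6 = 25 - 12 ≡ 13; y = λ·(6 - 13) - 9 ≡ 2. → (13, 2)
3A: (13, 2) + (6, 9). λ = (9 - 2)/(6 - 13) ≡ 7/16 mod 23. 16⁻¹ ≡ 13 (mod 23), so λ ≡ 22.
  x = λ² - 13 - 6 = 484 - 19 ≡ 5; y = λ·(13 - 5) - 2 ≡ 13. → (5, 13)
3A = (5, 13).
Next 3B:
Repeated addition: build up to 3B.
2B: tangent at (21, 1): λ = (3·21² + 5)/(2·1) ≡ 17/2. 2⁻¹ ≡ 12 (mod 23), so λ ≡ 17·12 ≡ 20.
  x = λ² - 21 - 21 = 400 - 42 ≡ 13; y = λ·(21 - 13) - 1 ≡ 21. → (13, 21)
3B: (13, 21) + (21, 1). λ = (1 - 21)/(21 - 13) ≡ 3/8 mod 23. 8⁻¹ ≡ 3 (mod 23), so λ ≡ 9.
  x = λ² - 13 - 21 = 81 - 34 ≡ 1; y = λ·(13 - 1) - 21 ≡ 18. → (1, 18)
3B = (1, 18).
Finally 3A + 3B:
(5, 13) + (1, 18). λ = (18 - 13)/(1 - 5) ≡ 5/19 mod 23. 19⁻¹ ≡ 17 (mod 23) since 19·17 = 323 ≡ 1, so λ ≡ 16.
  x = λ² - 5 - 1 = 256 - 6 ≡ 20; y = λ·(5 - 20) - 13 ≡ 0. → (20, 0)

(20, 0)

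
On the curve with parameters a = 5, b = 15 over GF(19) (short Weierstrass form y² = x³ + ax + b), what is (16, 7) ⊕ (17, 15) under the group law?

(12, 6)

(16, 7) + (17, 15). λ = (15 - 7)/(17 - 16) ≡ 8/1 mod 19. 1⁻¹ ≡ 1 (mod 19), so λ ≡ 8.
  x = λ² - 16 - 17 = 64 - 33 ≡ 12; y = λ·(16 - 12) - 7 ≡ 6. → (12, 6)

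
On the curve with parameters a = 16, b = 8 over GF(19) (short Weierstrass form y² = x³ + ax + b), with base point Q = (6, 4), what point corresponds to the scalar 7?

(16, 16)

Repeated addition: build up to 7Q.
2Q: tangent at (6, 4): λ = (3·6² + 16)/(2·4) ≡ 10/8. 8⁻¹ ≡ 12 (mod 19), so λ ≡ 10·12 ≡ 6.
  x = λ² - 6 - 6 = 36 - 12 ≡ 5; y = λ·(6 - 5) - 4 ≡ 2. → (5, 2)
3Q: (5, 2) + (6, 4). λ = (4 - 2)/(6 - 5) ≡ 2/1 mod 19. 1⁻¹ ≡ 1 (mod 19), so λ ≡ 2.
  x = λ² - 5 - 6 = 4 - 11 ≡ 12; y = λ·(5 - 12) - 2 ≡ 3. → (12, 3)
4Q: (12, 3) + (6, 4). λ = (4 - 3)/(6 - 12) ≡ 1/13 mod 19. 13⁻¹ ≡ 3 (mod 19), so λ ≡ 3.
  x = λ² - 12 - 6 = 9 - 18 ≡ 10; y = λ·(12 - 10) - 3 ≡ 3. → (10, 3)
5Q: (10, 3) + (6, 4). λ = (4 - 3)/(6 - 10) ≡ 1/15 mod 19. 15⁻¹ ≡ 14 (mod 19) since 15·14 = 210 ≡ 1, so λ ≡ 14.
  x = λ² - 10 - 6 = 196 - 16 ≡ 9; y = λ·(10 - 9) - 3 ≡ 11. → (9, 11)
6Q: (9, 11) + (6, 4). λ = (4 - 11)/(6 - 9) ≡ 12/16 mod 19. 16⁻¹ ≡ 6 (mod 19) since 16·6 = 96 ≡ 1, so λ ≡ 15.
  x = λ² - 9 - 6 = 225 - 15 ≡ 1; y = λ·(9 - 1) - 11 ≡ 14. → (1, 14)
7Q: (1, 14) + (6, 4). λ = (4 - 14)/(6 - 1) ≡ 9/5 mod 19. 5⁻¹ ≡ 4 (mod 19) since 5·4 = 20 ≡ 1, so λ ≡ 17.
  x = λ² - 1 - 6 = 289 - 7 ≡ 16; y = λ·(1 - 16) - 14 ≡ 16. → (16, 16)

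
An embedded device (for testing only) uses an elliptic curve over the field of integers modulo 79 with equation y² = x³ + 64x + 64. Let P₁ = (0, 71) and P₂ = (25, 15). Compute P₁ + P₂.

(1, 45)

(0, 71) + (25, 15). λ = (15 - 71)/(25 - 0) ≡ 23/25 mod 79. 25⁻¹ ≡ 19 (mod 79) since 25·19 = 475 ≡ 1, so λ ≡ 42.
  x = λ² - 0 - 25 = 1764 - 25 ≡ 1; y = λ·(0 - 1) - 71 ≡ 45. → (1, 45)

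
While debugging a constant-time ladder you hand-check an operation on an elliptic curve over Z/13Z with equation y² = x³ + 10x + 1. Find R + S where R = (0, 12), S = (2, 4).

(0, 12) + (2, 4). λ = (4 - 12)/(2 - 0) ≡ 5/2 mod 13. 2⁻¹ ≡ 7 (mod 13), so λ ≡ 9.
  x = λ² - 0 - 2 = 81 - 2 ≡ 1; y = λ·(0 - 1) - 12 ≡ 5. → (1, 5)

(1, 5)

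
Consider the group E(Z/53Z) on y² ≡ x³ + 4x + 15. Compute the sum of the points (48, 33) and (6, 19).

(5, 52)

(48, 33) + (6, 19). λ = (19 - 33)/(6 - 48) ≡ 39/11 mod 53. 11⁻¹ ≡ 29 (mod 53), so λ ≡ 18.
  x = λ² - 48 - 6 = 324 - 54 ≡ 5; y = λ·(48 - 5) - 33 ≡ 52. → (5, 52)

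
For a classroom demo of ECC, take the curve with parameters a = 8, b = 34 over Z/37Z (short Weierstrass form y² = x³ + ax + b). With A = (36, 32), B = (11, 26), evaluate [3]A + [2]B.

First 3A:
Repeated addition: build up to 3A.
2A: tangent at (36, 32): λ = (3·36² + 8)/(2·32) ≡ 11/27. 27⁻¹ ≡ 11 (mod 37) since 27·11 = 297 ≡ 1, so λ ≡ 11·11 ≡ 10.
  x = λ² - 36 - 36 = 100 - 72 ≡ 28; y = λ·(36 - 28) - 32 ≡ 11. → (28, 11)
3A: (28, 11) + (36, 32). λ = (32 - 11)/(36 - 28) ≡ 21/8 mod 37. 8⁻¹ ≡ 14 (mod 37) since 8·14 = 112 ≡ 1, so λ ≡ 35.
  x = λ² - 28 - 36 = 1225 - 64 ≡ 14; y = λ·(28 - 14) - 11 ≡ 35. → (14, 35)
3A = (14, 35).
Next 2B:
Repeated addition: build up to 2B.
2B: tangent at (11, 26): λ = (3·11² + 8)/(2·26) ≡ 1/15. 15⁻¹ ≡ 5 (mod 37), so λ ≡ 1·5 ≡ 5.
  x = λ² - 11 - 11 = 25 - 22 ≡ 3; y = λ·(11 - 3) - 26 ≡ 14. → (3, 14)
2B = (3, 14).
Finally 3A + 2B:
(14, 35) + (3, 14). λ = (14 - 35)/(3 - 14) ≡ 16/26 mod 37. 26⁻¹ ≡ 10 (mod 37) since 26·10 = 260 ≡ 1, so λ ≡ 12.
  x = λ² - 14 - 3 = 144 - 17 ≡ 16; y = λ·(14 - 16) - 35 ≡ 15. → (16, 15)

(16, 15)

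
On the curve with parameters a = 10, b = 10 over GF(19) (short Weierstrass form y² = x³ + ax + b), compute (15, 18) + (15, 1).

The two points share x = 15 and their y-coordinates satisfy 18 + 1 ≡ 0 (mod 19), so they are inverses. Their sum is O.

O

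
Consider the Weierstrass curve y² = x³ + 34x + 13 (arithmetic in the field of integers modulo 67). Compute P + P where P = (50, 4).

tangent at (50, 4): λ = (3·50² + 34)/(2·4) ≡ 30/8. 8⁻¹ ≡ 42 (mod 67), so λ ≡ 30·42 ≡ 54.
  x = λ² - 50 - 50 = 2916 - 100 ≡ 2; y = λ·(50 - 2) - 4 ≡ 42. → (2, 42)

(2, 42)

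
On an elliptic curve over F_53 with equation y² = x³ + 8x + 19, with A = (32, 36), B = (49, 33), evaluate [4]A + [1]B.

(49, 20)

First 4A:
Double-and-add on 4 = (100)₂. Start with A = (32, 36) for the leading 1-bit.
double: tangent at (32, 36): λ = (3·32² + 8)/(2·36) ≡ 6/19. 19⁻¹ ≡ 14 (mod 53) since 19·14 = 266 ≡ 1, so λ ≡ 6·14 ≡ 31.
  x = λ² - 32 - 32 = 961 - 64 ≡ 49; y = λ·(32 - 49) - 36 ≡ 20. → (49, 20)
double: tangent at (49, 20): λ = (3·49² + 8)/(2·20) ≡ 3/40. 40⁻¹ ≡ 4 (mod 53), so λ ≡ 3·4 ≡ 12.
  x = λ² - 49 - 49 = 144 - 98 ≡ 46; y = λ·(49 - 46) - 20 ≡ 16. → (46, 16)
4A = (46, 16).
Finally 4A + B:
(46, 16) + (49, 33). λ = (33 - 16)/(49 - 46) ≡ 17/3 mod 53. 3⁻¹ ≡ 18 (mod 53) since 3·18 = 54 ≡ 1, so λ ≡ 41.
  x = λ² - 46 - 49 = 1681 - 95 ≡ 49; y = λ·(46 - 49) - 16 ≡ 20. → (49, 20)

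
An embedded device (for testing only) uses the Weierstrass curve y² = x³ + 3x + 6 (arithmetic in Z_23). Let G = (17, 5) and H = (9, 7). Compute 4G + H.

(7, 5)

First 4G:
Double-and-add on 4 = (100)₂. Start with G = (17, 5) for the leading 1-bit.
double: tangent at (17, 5): λ = (3·17² + 3)/(2·5) ≡ 19/10. 10⁻¹ ≡ 7 (mod 23) since 10·7 = 70 ≡ 1, so λ ≡ 19·7 ≡ 18.
  x = λ² - 17 - 17 = 324 - 34 ≡ 14; y = λ·(17 - 14) - 5 ≡ 3. → (14, 3)
double: tangent at (14, 3): λ = (3·14² + 3)/(2·3) ≡ 16/6. 6⁻¹ ≡ 4 (mod 23), so λ ≡ 16·4 ≡ 18.
  x = λ² - 14 - 14 = 324 - 28 ≡ 20; y = λ·(14 - 20) - 3 ≡ 4. → (20, 4)
4G = (20, 4).
Finally 4G + H:
(20, 4) + (9, 7). λ = (7 - 4)/(9 - 20) ≡ 3/12 mod 23. 12⁻¹ ≡ 2 (mod 23) since 12·2 = 24 ≡ 1, so λ ≡ 6.
  x = λ² - 20 - 9 = 36 - 29 ≡ 7; y = λ·(20 - 7) - 4 ≡ 5. → (7, 5)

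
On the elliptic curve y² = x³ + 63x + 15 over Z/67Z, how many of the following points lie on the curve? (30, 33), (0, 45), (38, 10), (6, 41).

2

(30, 33): 33² ≡ 17, rhs ≡ 28 → off.
(0, 45): 45² ≡ 15, rhs ≡ 15 → on.
(38, 10): 10² ≡ 33, rhs ≡ 63 → off.
(6, 41): 41² ≡ 6, rhs ≡ 6 → on.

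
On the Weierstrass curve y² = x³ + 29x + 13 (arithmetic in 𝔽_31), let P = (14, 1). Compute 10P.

Double-and-add on 10 = (1010)₂. Start with P = (14, 1) for the leading 1-bit.
double: tangent at (14, 1): λ = (3·14² + 29)/(2·1) ≡ 28/2. 2⁻¹ ≡ 16 (mod 31), so λ ≡ 28·16 ≡ 14.
  x = λ² - 14 - 14 = 196 - 28 ≡ 13; y = λ·(14 - 13) - 1 ≡ 13. → (13, 13)
double: tangent at (13, 13): λ = (3·13² + 29)/(2·13) ≡ 9/26. 26⁻¹ ≡ 6 (mod 31), so λ ≡ 9·6 ≡ 23.
  x = λ² - 13 - 13 = 529 - 26 ≡ 7; y = λ·(13 - 7) - 13 ≡ 1. → (7, 1)
add P: (7, 1) + (14, 1). λ = (1 - 1)/(14 - 7) ≡ 0/7 mod 31. 7⁻¹ ≡ 9 (mod 31), so λ ≡ 0.
  x = λ² - 7 - 14 = 0 - 21 ≡ 10; y = λ·(7 - 10) - 1 ≡ 30. → (10, 30)
double: tangent at (10, 30): λ = (3·10² + 29)/(2·30) ≡ 19/29. 29⁻¹ ≡ 15 (mod 31), so λ ≡ 19·15 ≡ 6.
  x = λ² - 10 - 10 = 36 - 20 ≡ 16; y = λ·(10 - 16) - 30 ≡ 27. → (16, 27)

(16, 27)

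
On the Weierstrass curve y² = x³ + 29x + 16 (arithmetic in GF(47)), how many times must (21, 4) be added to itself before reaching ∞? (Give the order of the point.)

9

2P: tangent at (21, 4): λ = (3·21² + 29)/(2·4) ≡ 36/8. 8⁻¹ ≡ 6 (mod 47) since 8·6 = 48 ≡ 1, so λ ≡ 36·6 ≡ 28.
  x = λ² - 21 - 21 = 784 - 42 ≡ 37; y = λ·(21 - 37) - 4 ≡ 18. → (37, 18)
3P: (37, 18) + (21, 4). λ = (4 - 18)/(21 - 37) ≡ 33/31 mod 47. 31⁻¹ ≡ 44 (mod 47) since 31·44 = 1364 ≡ 1, so λ ≡ 42.
  x = λ² - 37 - 21 = 1764 - 58 ≡ 14; y = λ·(37 - 14) - 18 ≡ 8. → (14, 8)
4P: (14, 8) + (21, 4). λ = (4 - 8)/(21 - 14) ≡ 43/7 mod 47. 7⁻¹ ≡ 27 (mod 47), so λ ≡ 33.
  x = λ² - 14 - 21 = 1089 - 35 ≡ 20; y = λ·(14 - 20) - 8 ≡ 29. → (20, 29)
5P: (20, 29) + (21, 4). λ = (4 - 29)/(21 - 20) ≡ 22/1 mod 47. 1⁻¹ ≡ 1 (mod 47), so λ ≡ 22.
  x = λ² - 20 - 21 = 484 - 41 ≡ 20; y = λ·(20 - 20) - 29 ≡ 18. → (20, 18)
6P: (20, 18) + (21, 4). λ = (4 - 18)/(21 - 20) ≡ 33/1 mod 47. 1⁻¹ ≡ 1 (mod 47) since 1·1 = 1 ≡ 1, so λ ≡ 33.
  x = λ² - 20 - 21 = 1089 - 41 ≡ 14; y = λ·(20 - 14) - 18 ≡ 39. → (14, 39)
7P: (14, 39) + (21, 4). λ = (4 - 39)/(21 - 14) ≡ 12/7 mod 47. 7⁻¹ ≡ 27 (mod 47), so λ ≡ 42.
  x = λ² - 14 - 21 = 1764 - 35 ≡ 37; y = λ·(14 - 37) - 39 ≡ 29. → (37, 29)
8P: (37, 29) + (21, 4). λ = (4 - 29)/(21 - 37) ≡ 22/31 mod 47. 31⁻¹ ≡ 44 (mod 47) since 31·44 = 1364 ≡ 1, so λ ≡ 28.
  x = λ² - 37 - 21 = 784 - 58 ≡ 21; y = λ·(37 - 21) - 29 ≡ 43. → (21, 43)
9P: (21, 43) + (21, 4): same x and y₁ ≡ -y₂, so the sum is ∞.
9P = ∞, so the order is 9.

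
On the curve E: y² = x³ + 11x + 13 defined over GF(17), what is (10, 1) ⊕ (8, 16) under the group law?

(10, 1) + (8, 16). λ = (16 - 1)/(8 - 10) ≡ 15/15 mod 17. 15⁻¹ ≡ 8 (mod 17) since 15·8 = 120 ≡ 1, so λ ≡ 1.
  x = λ² - 10 - 8 = 1 - 18 ≡ 0; y = λ·(10 - 0) - 1 ≡ 9. → (0, 9)

(0, 9)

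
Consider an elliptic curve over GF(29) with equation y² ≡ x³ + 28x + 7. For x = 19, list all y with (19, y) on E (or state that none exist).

none

x³ + 28x + 7 = 7398 ≡ 3 (mod 29).
3 is a non-residue mod 29; no y exists.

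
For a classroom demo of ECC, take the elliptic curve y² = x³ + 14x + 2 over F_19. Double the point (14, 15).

(7, 14)

tangent at (14, 15): λ = (3·14² + 14)/(2·15) ≡ 13/11. 11⁻¹ ≡ 7 (mod 19), so λ ≡ 13·7 ≡ 15.
  x = λ² - 14 - 14 = 225 - 28 ≡ 7; y = λ·(14 - 7) - 15 ≡ 14. → (7, 14)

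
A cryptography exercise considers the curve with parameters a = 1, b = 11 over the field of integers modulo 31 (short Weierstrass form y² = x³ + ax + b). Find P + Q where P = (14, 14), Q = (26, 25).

(11, 12)

(14, 14) + (26, 25). λ = (25 - 14)/(26 - 14) ≡ 11/12 mod 31. 12⁻¹ ≡ 13 (mod 31) since 12·13 = 156 ≡ 1, so λ ≡ 19.
  x = λ² - 14 - 26 = 361 - 40 ≡ 11; y = λ·(14 - 11) - 14 ≡ 12. → (11, 12)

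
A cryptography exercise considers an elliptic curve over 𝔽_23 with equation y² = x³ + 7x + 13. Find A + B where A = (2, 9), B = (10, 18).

(4, 6)

(2, 9) + (10, 18). λ = (18 - 9)/(10 - 2) ≡ 9/8 mod 23. 8⁻¹ ≡ 3 (mod 23), so λ ≡ 4.
  x = λ² - 2 - 10 = 16 - 12 ≡ 4; y = λ·(2 - 4) - 9 ≡ 6. → (4, 6)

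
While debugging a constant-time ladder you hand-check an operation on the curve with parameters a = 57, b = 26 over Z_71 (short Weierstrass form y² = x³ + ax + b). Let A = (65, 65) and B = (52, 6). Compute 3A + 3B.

First 3A:
Repeated addition: build up to 3A.
2A: tangent at (65, 65): λ = (3·65² + 57)/(2·65) ≡ 23/59. 59⁻¹ ≡ 65 (mod 71), so λ ≡ 23·65 ≡ 4.
  x = λ² - 65 - 65 = 16 - 130 ≡ 28; y = λ·(65 - 28) - 65 ≡ 12. → (28, 12)
3A: (28, 12) + (65, 65). λ = (65 - 12)/(65 - 28) ≡ 53/37 mod 71. 37⁻¹ ≡ 48 (mod 71), so λ ≡ 59.
  x = λ² - 28 - 65 = 3481 - 93 ≡ 51; y = λ·(28 - 51) - 12 ≡ 51. → (51, 51)
3A = (51, 51).
Next 3B:
Repeated addition: build up to 3B.
2B: tangent at (52, 6): λ = (3·52² + 57)/(2·6) ≡ 4/12. 12⁻¹ ≡ 6 (mod 71), so λ ≡ 4·6 ≡ 24.
  x = λ² - 52 - 52 = 576 - 104 ≡ 46; y = λ·(52 - 46) - 6 ≡ 67. → (46, 67)
3B: (46, 67) + (52, 6). λ = (6 - 67)/(52 - 46) ≡ 10/6 mod 71. 6⁻¹ ≡ 12 (mod 71), so λ ≡ 49.
  x = λ² - 46 - 52 = 2401 - 98 ≡ 31; y = λ·(46 - 31) - 67 ≡ 29. → (31, 29)
3B = (31, 29).
Finally 3A + 3B:
(51, 51) + (31, 29). λ = (29 - 51)/(31 - 51) ≡ 49/51 mod 71. 51⁻¹ ≡ 39 (mod 71) since 51·39 = 1989 ≡ 1, so λ ≡ 65.
  x = λ² - 51 - 31 = 4225 - 82 ≡ 25; y = λ·(51 - 25) - 51 ≡ 6. → (25, 6)

(25, 6)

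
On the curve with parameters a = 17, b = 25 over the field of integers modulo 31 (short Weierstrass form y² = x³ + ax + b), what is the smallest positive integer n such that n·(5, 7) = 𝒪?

8

2P: tangent at (5, 7): λ = (3·5² + 17)/(2·7) ≡ 30/14. 14⁻¹ ≡ 20 (mod 31), so λ ≡ 30·20 ≡ 11.
  x = λ² - 5 - 5 = 121 - 10 ≡ 18; y = λ·(5 - 18) - 7 ≡ 5. → (18, 5)
3P: (18, 5) + (5, 7). λ = (7 - 5)/(5 - 18) ≡ 2/18 mod 31. 18⁻¹ ≡ 19 (mod 31), so λ ≡ 7.
  x = λ² - 18 - 5 = 49 - 23 ≡ 26; y = λ·(18 - 26) - 5 ≡ 1. → (26, 1)
4P: (26, 1) + (5, 7). λ = (7 - 1)/(5 - 26) ≡ 6/10 mod 31. 10⁻¹ ≡ 28 (mod 31), so λ ≡ 13.
  x = λ² - 26 - 5 = 169 - 31 ≡ 14; y = λ·(26 - 14) - 1 ≡ 0. → (14, 0)
5P: (14, 0) + (5, 7). λ = (7 - 0)/(5 - 14) ≡ 7/22 mod 31. 22⁻¹ ≡ 24 (mod 31) since 22·24 = 528 ≡ 1, so λ ≡ 13.
  x = λ² - 14 - 5 = 169 - 19 ≡ 26; y = λ·(14 - 26) - 0 ≡ 30. → (26, 30)
6P: (26, 30) + (5, 7). λ = (7 - 30)/(5 - 26) ≡ 8/10 mod 31. 10⁻¹ ≡ 28 (mod 31) since 10·28 = 280 ≡ 1, so λ ≡ 7.
  x = λ² - 26 - 5 = 49 - 31 ≡ 18; y = λ·(26 - 18) - 30 ≡ 26. → (18, 26)
7P: (18, 26) + (5, 7). λ = (7 - 26)/(5 - 18) ≡ 12/18 mod 31. 18⁻¹ ≡ 19 (mod 31), so λ ≡ 11.
  x = λ² - 18 - 5 = 121 - 23 ≡ 5; y = λ·(18 - 5) - 26 ≡ 24. → (5, 24)
8P: (5, 24) + (5, 7): same x and y₁ ≡ -y₂, so the sum is 𝒪.
8P = 𝒪, so the order is 8.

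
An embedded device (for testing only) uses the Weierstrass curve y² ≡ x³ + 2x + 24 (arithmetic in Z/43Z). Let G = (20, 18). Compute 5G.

Repeated addition: build up to 5G.
2G: tangent at (20, 18): λ = (3·20² + 2)/(2·18) ≡ 41/36. 36⁻¹ ≡ 6 (mod 43) since 36·6 = 216 ≡ 1, so λ ≡ 41·6 ≡ 31.
  x = λ² - 20 - 20 = 961 - 40 ≡ 18; y = λ·(20 - 18) - 18 ≡ 1. → (18, 1)
3G: (18, 1) + (20, 18). λ = (18 - 1)/(20 - 18) ≡ 17/2 mod 43. 2⁻¹ ≡ 22 (mod 43), so λ ≡ 30.
  x = λ² - 18 - 20 = 900 - 38 ≡ 2; y = λ·(18 - 2) - 1 ≡ 6. → (2, 6)
4G: (2, 6) + (20, 18). λ = (18 - 6)/(20 - 2) ≡ 12/18 mod 43. 18⁻¹ ≡ 12 (mod 43) since 18·12 = 216 ≡ 1, so λ ≡ 15.
  x = λ² - 2 - 20 = 225 - 22 ≡ 31; y = λ·(2 - 31) - 6 ≡ 32. → (31, 32)
5G: (31, 32) + (20, 18). λ = (18 - 32)/(20 - 31) ≡ 29/32 mod 43. 32⁻¹ ≡ 39 (mod 43), so λ ≡ 13.
  x = λ² - 31 - 20 = 169 - 51 ≡ 32; y = λ·(31 - 32) - 32 ≡ 41. → (32, 41)

(32, 41)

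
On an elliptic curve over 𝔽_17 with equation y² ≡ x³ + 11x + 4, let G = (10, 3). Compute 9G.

(1, 4)

Double-and-add on 9 = (1001)₂. Start with G = (10, 3) for the leading 1-bit.
double: tangent at (10, 3): λ = (3·10² + 11)/(2·3) ≡ 5/6. 6⁻¹ ≡ 3 (mod 17), so λ ≡ 5·3 ≡ 15.
  x = λ² - 10 - 10 = 225 - 20 ≡ 1; y = λ·(10 - 1) - 3 ≡ 13. → (1, 13)
double: tangent at (1, 13): λ = (3·1² + 11)/(2·13) ≡ 14/9. 9⁻¹ ≡ 2 (mod 17), so λ ≡ 14·2 ≡ 11.
  x = λ² - 1 - 1 = 121 - 2 ≡ 0; y = λ·(1 - 0) - 13 ≡ 15. → (0, 15)
double: tangent at (0, 15): λ = (3·0² + 11)/(2·15) ≡ 11/13. 13⁻¹ ≡ 4 (mod 17), so λ ≡ 11·4 ≡ 10.
  x = λ² - 0 - 0 = 100 - 0 ≡ 15; y = λ·(0 - 15) - 15 ≡ 5. → (15, 5)
add G: (15, 5) + (10, 3). λ = (3 - 5)/(10 - 15) ≡ 15/12 mod 17. 12⁻¹ ≡ 10 (mod 17), so λ ≡ 14.
  x = λ² - 15 - 10 = 196 - 25 ≡ 1; y = λ·(15 - 1) - 5 ≡ 4. → (1, 4)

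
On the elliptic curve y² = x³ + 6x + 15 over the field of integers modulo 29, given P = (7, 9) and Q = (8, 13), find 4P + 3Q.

(19, 17)

First 4P:
Repeated addition: build up to 4P.
2P: tangent at (7, 9): λ = (3·7² + 6)/(2·9) ≡ 8/18. 18⁻¹ ≡ 21 (mod 29), so λ ≡ 8·21 ≡ 23.
  x = λ² - 7 - 7 = 529 - 14 ≡ 22; y = λ·(7 - 22) - 9 ≡ 23. → (22, 23)
3P: (22, 23) + (7, 9). λ = (9 - 23)/(7 - 22) ≡ 15/14 mod 29. 14⁻¹ ≡ 27 (mod 29), so λ ≡ 28.
  x = λ² - 22 - 7 = 784 - 29 ≡ 1; y = λ·(22 - 1) - 23 ≡ 14. → (1, 14)
4P: (1, 14) + (7, 9). λ = (9 - 14)/(7 - 1) ≡ 24/6 mod 29. 6⁻¹ ≡ 5 (mod 29) since 6·5 = 30 ≡ 1, so λ ≡ 4.
  x = λ² - 1 - 7 = 16 - 8 ≡ 8; y = λ·(1 - 8) - 14 ≡ 16. → (8, 16)
4P = (8, 16).
Next 3Q:
Repeated addition: build up to 3Q.
2Q: tangent at (8, 13): λ = (3·8² + 6)/(2·13) ≡ 24/26. 26⁻¹ ≡ 19 (mod 29) since 26·19 = 494 ≡ 1, so λ ≡ 24·19 ≡ 21.
  x = λ² - 8 - 8 = 441 - 16 ≡ 19; y = λ·(8 - 19) - 13 ≡ 17. → (19, 17)
3Q: (19, 17) + (8, 13). λ = (13 - 17)/(8 - 19) ≡ 25/18 mod 29. 18⁻¹ ≡ 21 (mod 29), so λ ≡ 3.
  x = λ² - 19 - 8 = 9 - 27 ≡ 11; y = λ·(19 - 11) - 17 ≡ 7. → (11, 7)
3Q = (11, 7).
Finally 4P + 3Q:
(8, 16) + (11, 7). λ = (7 - 16)/(11 - 8) ≡ 20/3 mod 29. 3⁻¹ ≡ 10 (mod 29) since 3·10 = 30 ≡ 1, so λ ≡ 26.
  x = λ² - 8 - 11 = 676 - 19 ≡ 19; y = λ·(8 - 19) - 16 ≡ 17. → (19, 17)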